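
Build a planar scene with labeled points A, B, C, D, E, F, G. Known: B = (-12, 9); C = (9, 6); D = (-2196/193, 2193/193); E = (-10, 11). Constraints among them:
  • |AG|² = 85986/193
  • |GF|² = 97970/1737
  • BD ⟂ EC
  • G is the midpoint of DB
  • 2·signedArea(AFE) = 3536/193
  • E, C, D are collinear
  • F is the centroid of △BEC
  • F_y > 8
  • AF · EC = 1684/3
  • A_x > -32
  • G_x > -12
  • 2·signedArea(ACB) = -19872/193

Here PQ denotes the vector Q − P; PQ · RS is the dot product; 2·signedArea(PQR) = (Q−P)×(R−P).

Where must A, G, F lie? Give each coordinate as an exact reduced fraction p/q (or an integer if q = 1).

A = (-6129/193, 3228/193)
F = (-13/3, 26/3)
G = (-2256/193, 1965/193)

1. G_x = -2256/193  [G is the midpoint of DB]
2. G_y = 1965/193  [G is the midpoint of DB]
   → G = (-2256/193, 1965/193)
3. F_x = -13/3  [F is the centroid of △BEC]
4. F_y = 26/3  [F is the centroid of △BEC]
   → F = (-13/3, 26/3)
5. A_x = -6129/193  [2·signedArea(ACB) = -19872/193 ∩ 2·signedArea(AFE) = 3536/193]
6. A_y = 3228/193  [2·signedArea(ACB) = -19872/193 ∩ 2·signedArea(AFE) = 3536/193]
   → A = (-6129/193, 3228/193)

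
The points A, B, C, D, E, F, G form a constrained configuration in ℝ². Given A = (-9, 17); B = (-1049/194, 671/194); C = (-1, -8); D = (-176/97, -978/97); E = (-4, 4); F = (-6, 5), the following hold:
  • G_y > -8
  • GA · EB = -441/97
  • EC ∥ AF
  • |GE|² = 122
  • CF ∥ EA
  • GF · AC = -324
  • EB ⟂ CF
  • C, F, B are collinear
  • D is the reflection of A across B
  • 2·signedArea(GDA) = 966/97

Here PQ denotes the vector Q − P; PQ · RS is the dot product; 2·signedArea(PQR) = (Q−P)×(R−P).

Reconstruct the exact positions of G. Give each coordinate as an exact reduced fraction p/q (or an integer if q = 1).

1. G_x = -3  [2·signedArea(GDA) = 966/97 ∩ GA · EB = -441/97]
2. G_y = -7  [2·signedArea(GDA) = 966/97 ∩ GA · EB = -441/97]
   → G = (-3, -7)

G = (-3, -7)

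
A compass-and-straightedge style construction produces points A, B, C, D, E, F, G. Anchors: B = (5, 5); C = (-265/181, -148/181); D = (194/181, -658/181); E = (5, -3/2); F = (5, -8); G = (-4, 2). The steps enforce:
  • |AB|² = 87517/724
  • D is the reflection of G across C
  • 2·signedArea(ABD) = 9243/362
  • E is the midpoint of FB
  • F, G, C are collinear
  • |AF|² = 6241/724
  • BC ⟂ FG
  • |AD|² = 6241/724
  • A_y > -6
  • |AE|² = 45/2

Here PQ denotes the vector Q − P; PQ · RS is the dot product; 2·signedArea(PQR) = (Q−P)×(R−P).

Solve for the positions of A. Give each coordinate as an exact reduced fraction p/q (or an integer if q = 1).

1. A_x = 1099/362  [line 1563/181·x + -711/181·y + -17763/362 = 0 ∩ |AF|² = 6241/724]
2. A_y = -1053/181  [line 1563/181·x + -711/181·y + -17763/362 = 0 ∩ |AF|² = 6241/724]
   → A = (1099/362, -1053/181)

A = (1099/362, -1053/181)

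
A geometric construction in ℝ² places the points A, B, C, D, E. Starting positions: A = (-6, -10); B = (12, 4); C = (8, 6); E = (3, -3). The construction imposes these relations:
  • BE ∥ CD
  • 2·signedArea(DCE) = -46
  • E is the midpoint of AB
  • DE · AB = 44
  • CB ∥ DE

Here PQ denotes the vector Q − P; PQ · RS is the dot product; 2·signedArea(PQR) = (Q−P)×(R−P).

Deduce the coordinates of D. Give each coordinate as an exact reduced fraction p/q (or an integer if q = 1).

1. D_x = -1  [CB ∥ DE ∩ BE ∥ CD]
2. D_y = -1  [CB ∥ DE ∩ BE ∥ CD]
   → D = (-1, -1)

D = (-1, -1)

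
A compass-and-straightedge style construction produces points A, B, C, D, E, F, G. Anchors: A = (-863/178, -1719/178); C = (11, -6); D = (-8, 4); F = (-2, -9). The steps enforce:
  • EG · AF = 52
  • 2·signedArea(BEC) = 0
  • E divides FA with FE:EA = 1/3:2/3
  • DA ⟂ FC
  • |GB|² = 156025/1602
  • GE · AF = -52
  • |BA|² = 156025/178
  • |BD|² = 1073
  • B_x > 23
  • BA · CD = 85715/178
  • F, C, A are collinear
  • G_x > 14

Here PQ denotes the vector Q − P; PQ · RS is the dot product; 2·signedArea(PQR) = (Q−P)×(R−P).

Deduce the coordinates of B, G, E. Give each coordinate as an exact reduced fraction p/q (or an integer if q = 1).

1. B_x = 24  [line 19·x + -10·y + -486 = 0 ∩ |BA|² = 156025/178]
2. B_y = -3  [line 19·x + -10·y + -486 = 0 ∩ |BA|² = 156025/178]
   → B = (24, -3)
3. E_x = -525/178  [2·signedArea(BEC) = 0 ∩ E divides FA with FE:EA = 1/3:2/3]
4. E_y = -1641/178  [2·signedArea(BEC) = 0 ∩ E divides FA with FE:EA = 1/3:2/3]
   → E = (-525/178, -1641/178)
5. G_x = 7681/534  [line -507/178·x + -117/178·y + 3341/89 = 0 ∩ |GB|² = 156025/1602]
6. G_y = -929/178  [line -507/178·x + -117/178·y + 3341/89 = 0 ∩ |GB|² = 156025/1602]
   → G = (7681/534, -929/178)

B = (24, -3)
E = (-525/178, -1641/178)
G = (7681/534, -929/178)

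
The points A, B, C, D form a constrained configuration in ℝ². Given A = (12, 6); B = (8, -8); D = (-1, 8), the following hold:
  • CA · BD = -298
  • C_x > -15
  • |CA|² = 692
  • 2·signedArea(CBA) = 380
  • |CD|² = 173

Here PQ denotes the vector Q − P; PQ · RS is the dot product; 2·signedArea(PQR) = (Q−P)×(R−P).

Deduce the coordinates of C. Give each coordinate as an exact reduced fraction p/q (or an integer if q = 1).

C = (-14, 10)

1. C_x = -14  [2·signedArea(CBA) = 380 ∩ CA · BD = -298]
2. C_y = 10  [2·signedArea(CBA) = 380 ∩ CA · BD = -298]
   → C = (-14, 10)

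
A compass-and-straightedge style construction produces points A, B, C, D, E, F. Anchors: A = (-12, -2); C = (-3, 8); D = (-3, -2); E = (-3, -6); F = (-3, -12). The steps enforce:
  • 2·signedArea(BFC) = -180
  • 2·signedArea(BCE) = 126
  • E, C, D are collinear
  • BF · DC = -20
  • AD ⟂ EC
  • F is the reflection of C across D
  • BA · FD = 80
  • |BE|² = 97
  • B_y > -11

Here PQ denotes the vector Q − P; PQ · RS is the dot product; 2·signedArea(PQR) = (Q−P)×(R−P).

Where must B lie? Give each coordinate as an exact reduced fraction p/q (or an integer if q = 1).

1. B_x = 6  [2·signedArea(BCE) = 126 ∩ BF · DC = -20]
2. B_y = -10  [2·signedArea(BCE) = 126 ∩ BF · DC = -20]
   → B = (6, -10)

B = (6, -10)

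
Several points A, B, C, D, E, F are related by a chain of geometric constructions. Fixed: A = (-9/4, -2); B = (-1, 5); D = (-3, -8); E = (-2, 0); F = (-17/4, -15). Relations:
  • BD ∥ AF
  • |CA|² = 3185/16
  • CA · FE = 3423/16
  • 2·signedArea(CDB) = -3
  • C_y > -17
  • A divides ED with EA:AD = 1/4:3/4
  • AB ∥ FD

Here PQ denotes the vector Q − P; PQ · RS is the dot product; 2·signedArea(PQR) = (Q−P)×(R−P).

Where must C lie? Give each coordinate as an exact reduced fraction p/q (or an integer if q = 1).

C = (-4, -16)

1. C_x = -4  [CA · FE = 3423/16 ∩ 2·signedArea(CDB) = -3]
2. C_y = -16  [CA · FE = 3423/16 ∩ 2·signedArea(CDB) = -3]
   → C = (-4, -16)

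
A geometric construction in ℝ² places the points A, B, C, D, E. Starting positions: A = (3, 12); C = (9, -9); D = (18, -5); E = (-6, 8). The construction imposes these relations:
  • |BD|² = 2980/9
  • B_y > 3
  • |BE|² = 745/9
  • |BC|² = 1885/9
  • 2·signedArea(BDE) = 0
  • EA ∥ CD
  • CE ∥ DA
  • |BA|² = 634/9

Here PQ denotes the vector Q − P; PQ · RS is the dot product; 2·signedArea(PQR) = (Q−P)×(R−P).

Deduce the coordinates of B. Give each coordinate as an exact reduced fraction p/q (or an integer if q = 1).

1. B_x = 2  [line -13·x + -24·y + 114 = 0 ∩ |BD|² = 2980/9]
2. B_y = 11/3  [line -13·x + -24·y + 114 = 0 ∩ |BD|² = 2980/9]
   → B = (2, 11/3)

B = (2, 11/3)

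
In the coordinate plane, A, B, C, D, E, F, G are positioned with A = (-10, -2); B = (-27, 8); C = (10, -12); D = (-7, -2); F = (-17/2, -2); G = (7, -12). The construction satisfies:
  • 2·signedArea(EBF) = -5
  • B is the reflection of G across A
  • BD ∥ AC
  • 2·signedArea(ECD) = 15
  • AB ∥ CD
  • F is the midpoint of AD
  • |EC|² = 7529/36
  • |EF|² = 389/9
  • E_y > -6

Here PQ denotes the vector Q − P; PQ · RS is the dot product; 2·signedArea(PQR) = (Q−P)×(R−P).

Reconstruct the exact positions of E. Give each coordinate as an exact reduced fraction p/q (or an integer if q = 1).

E = (-17/6, -16/3)

1. E_x = -17/6  [2·signedArea(EBF) = -5 ∩ 2·signedArea(ECD) = 15]
2. E_y = -16/3  [2·signedArea(EBF) = -5 ∩ 2·signedArea(ECD) = 15]
   → E = (-17/6, -16/3)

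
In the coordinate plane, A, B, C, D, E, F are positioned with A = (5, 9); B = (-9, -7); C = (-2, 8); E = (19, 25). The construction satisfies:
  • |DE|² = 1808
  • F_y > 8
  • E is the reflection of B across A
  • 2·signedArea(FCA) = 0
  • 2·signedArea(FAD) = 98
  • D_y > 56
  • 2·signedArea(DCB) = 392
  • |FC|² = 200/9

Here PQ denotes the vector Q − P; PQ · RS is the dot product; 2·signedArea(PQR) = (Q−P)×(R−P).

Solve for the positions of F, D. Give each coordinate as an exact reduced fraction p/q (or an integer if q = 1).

1. F_x = 8/3  [line -1·x + 7·y + -58 = 0 ∩ |FC|² = 200/9]
2. F_y = 26/3  [line -1·x + 7·y + -58 = 0 ∩ |FC|² = 200/9]
   → F = (8/3, 26/3)
3. D_x = 47  [2·signedArea(DCB) = 392 ∩ 2·signedArea(FAD) = 98]
4. D_y = 57  [2·signedArea(DCB) = 392 ∩ 2·signedArea(FAD) = 98]
   → D = (47, 57)

D = (47, 57)
F = (8/3, 26/3)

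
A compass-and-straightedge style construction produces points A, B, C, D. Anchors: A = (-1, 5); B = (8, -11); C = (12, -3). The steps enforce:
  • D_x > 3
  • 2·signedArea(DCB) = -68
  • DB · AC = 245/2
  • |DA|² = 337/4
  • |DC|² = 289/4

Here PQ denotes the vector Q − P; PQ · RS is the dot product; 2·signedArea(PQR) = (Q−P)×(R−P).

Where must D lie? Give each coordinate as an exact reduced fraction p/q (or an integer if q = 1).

D = (7/2, -3)

1. D_x = 7/2  [DB · AC = 245/2 ∩ 2·signedArea(DCB) = -68]
2. D_y = -3  [DB · AC = 245/2 ∩ 2·signedArea(DCB) = -68]
   → D = (7/2, -3)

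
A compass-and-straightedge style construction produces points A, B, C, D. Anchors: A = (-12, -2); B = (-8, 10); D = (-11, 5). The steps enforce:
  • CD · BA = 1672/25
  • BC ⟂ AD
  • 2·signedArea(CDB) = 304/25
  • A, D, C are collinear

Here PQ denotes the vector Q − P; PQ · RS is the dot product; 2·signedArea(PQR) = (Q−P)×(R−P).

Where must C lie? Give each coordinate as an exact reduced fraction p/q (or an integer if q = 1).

C = (-256/25, 258/25)

1. C_x = -256/25  [A, D, C are collinear ∩ BC ⟂ AD]
2. C_y = 258/25  [A, D, C are collinear ∩ BC ⟂ AD]
   → C = (-256/25, 258/25)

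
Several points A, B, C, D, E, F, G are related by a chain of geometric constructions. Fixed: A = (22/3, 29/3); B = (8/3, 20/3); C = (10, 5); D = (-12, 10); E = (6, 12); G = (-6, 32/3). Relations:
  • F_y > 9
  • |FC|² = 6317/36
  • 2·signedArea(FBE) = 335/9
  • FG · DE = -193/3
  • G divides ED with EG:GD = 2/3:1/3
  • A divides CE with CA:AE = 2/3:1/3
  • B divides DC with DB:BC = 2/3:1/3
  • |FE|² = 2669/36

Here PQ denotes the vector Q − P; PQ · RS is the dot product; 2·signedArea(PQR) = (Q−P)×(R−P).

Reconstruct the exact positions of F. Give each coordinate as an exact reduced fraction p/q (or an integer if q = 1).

1. F_x = -7/3  [2·signedArea(FBE) = 335/9 ∩ FG · DE = -193/3]
2. F_y = 59/6  [2·signedArea(FBE) = 335/9 ∩ FG · DE = -193/3]
   → F = (-7/3, 59/6)

F = (-7/3, 59/6)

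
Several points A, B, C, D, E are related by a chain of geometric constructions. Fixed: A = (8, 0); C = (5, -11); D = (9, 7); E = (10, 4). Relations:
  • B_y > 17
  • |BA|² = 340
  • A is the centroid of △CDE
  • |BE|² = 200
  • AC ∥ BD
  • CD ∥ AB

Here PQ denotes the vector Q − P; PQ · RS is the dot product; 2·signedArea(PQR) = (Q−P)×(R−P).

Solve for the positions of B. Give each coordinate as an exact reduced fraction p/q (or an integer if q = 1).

B = (12, 18)

1. B_x = 12  [AC ∥ BD ∩ CD ∥ AB]
2. B_y = 18  [AC ∥ BD ∩ CD ∥ AB]
   → B = (12, 18)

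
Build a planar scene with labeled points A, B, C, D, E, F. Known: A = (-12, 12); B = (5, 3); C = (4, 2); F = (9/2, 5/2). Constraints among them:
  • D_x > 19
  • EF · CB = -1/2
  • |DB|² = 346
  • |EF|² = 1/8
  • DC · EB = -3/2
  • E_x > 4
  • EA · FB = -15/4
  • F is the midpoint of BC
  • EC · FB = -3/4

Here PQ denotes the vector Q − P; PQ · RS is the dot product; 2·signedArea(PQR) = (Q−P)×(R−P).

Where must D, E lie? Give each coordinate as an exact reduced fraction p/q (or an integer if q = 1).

D = (20, -8)
E = (19/4, 11/4)

1. E_x = 19/4  [line -1/2·x + -1/2·y + 15/4 = 0 ∩ |EF|² = 1/8]
2. E_y = 11/4  [line -1/2·x + -1/2·y + 15/4 = 0 ∩ |EF|² = 1/8]
   → E = (19/4, 11/4)
3. D_x = 20  [line -1/4·x + -1/4·y + 3 = 0 ∩ |DB|² = 346]
4. D_y = -8  [line -1/4·x + -1/4·y + 3 = 0 ∩ |DB|² = 346]
   → D = (20, -8)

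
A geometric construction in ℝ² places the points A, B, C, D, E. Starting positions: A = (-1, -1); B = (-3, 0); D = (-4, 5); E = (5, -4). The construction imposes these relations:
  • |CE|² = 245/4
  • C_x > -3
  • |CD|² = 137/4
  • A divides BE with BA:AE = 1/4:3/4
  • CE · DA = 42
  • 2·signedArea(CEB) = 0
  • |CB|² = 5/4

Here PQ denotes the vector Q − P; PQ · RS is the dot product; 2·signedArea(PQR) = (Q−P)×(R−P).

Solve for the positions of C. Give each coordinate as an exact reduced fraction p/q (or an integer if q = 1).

1. C_x = -2  [2·signedArea(CEB) = 0 ∩ CE · DA = 42]
2. C_y = -1/2  [2·signedArea(CEB) = 0 ∩ CE · DA = 42]
   → C = (-2, -1/2)

C = (-2, -1/2)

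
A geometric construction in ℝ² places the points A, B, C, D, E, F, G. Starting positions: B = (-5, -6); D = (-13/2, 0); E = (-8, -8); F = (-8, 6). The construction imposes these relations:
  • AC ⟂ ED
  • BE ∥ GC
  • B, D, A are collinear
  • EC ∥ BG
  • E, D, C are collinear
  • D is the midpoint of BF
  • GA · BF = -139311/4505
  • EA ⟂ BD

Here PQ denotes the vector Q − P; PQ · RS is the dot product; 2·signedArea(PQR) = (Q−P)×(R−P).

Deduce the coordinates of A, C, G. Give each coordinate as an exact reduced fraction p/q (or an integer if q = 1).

1. A_x = -80/17  [B, D, A are collinear ∩ EA ⟂ BD]
2. A_y = -122/17  [B, D, A are collinear ∩ EA ⟂ BD]
   → A = (-80/17, -122/17)
3. C_x = -34864/4505  [E, D, C are collinear ∩ AC ⟂ ED]
4. C_y = -29768/4505  [E, D, C are collinear ∩ AC ⟂ ED]
   → C = (-34864/4505, -29768/4505)
5. G_x = -21349/4505  [BE ∥ GC ∩ EC ∥ BG]
6. G_y = -20758/4505  [BE ∥ GC ∩ EC ∥ BG]
   → G = (-21349/4505, -20758/4505)

A = (-80/17, -122/17)
C = (-34864/4505, -29768/4505)
G = (-21349/4505, -20758/4505)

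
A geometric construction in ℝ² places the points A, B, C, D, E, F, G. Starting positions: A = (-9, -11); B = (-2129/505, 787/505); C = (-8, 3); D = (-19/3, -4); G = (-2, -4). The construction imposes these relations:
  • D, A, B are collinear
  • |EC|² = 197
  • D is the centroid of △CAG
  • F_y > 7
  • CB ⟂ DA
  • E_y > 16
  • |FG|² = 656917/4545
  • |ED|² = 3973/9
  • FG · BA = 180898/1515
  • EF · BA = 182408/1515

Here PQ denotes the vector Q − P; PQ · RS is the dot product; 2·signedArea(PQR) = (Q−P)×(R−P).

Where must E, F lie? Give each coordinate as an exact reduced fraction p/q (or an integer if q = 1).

E = (-7, 17)
F = (-9704/1515, 3629/505)

1. F_x = -9704/1515  [line 2416/505·x + 6342/505·y + -90298/1515 = 0 ∩ |FG|² = 656917/4545]
2. F_y = 3629/505  [line 2416/505·x + 6342/505·y + -90298/1515 = 0 ∩ |FG|² = 656917/4545]
   → F = (-9704/1515, 3629/505)
3. E_x = -7  [line 2416/505·x + 6342/505·y + -90902/505 = 0 ∩ |EC|² = 197]
4. E_y = 17  [line 2416/505·x + 6342/505·y + -90902/505 = 0 ∩ |EC|² = 197]
   → E = (-7, 17)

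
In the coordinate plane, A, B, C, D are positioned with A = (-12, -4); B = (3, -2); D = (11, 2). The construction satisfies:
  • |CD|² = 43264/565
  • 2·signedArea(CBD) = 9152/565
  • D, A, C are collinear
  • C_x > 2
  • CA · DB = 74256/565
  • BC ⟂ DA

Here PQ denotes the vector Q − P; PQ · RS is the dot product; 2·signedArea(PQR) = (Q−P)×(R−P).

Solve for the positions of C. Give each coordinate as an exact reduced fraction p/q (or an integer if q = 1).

C = (1431/565, -118/565)

1. C_x = 1431/565  [D, A, C are collinear ∩ BC ⟂ DA]
2. C_y = -118/565  [D, A, C are collinear ∩ BC ⟂ DA]
   → C = (1431/565, -118/565)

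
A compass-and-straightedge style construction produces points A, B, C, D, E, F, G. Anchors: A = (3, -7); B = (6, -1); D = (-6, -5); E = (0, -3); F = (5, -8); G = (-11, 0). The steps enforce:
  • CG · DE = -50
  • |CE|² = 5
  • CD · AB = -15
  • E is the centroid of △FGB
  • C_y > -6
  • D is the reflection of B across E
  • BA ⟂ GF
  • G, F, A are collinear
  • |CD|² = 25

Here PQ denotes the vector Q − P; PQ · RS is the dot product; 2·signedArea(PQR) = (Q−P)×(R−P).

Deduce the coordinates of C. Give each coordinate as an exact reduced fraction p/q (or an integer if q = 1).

C = (-1, -5)

1. C_x = -1  [CG · DE = -50 ∩ CD · AB = -15]
2. C_y = -5  [CG · DE = -50 ∩ CD · AB = -15]
   → C = (-1, -5)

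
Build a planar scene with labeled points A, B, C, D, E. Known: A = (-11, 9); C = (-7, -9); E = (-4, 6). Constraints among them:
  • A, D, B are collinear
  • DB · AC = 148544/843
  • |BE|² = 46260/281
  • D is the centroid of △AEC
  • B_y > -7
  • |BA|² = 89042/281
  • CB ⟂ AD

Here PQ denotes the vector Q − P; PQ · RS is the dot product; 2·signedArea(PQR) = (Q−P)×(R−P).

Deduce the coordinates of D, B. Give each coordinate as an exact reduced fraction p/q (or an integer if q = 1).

B = (-770/281, -1902/281)
D = (-22/3, 2)

1. D_x = -22/3  [D is the centroid of △AEC]
2. D_y = 2  [D is the centroid of △AEC]
   → D = (-22/3, 2)
3. B_x = -770/281  [A, D, B are collinear ∩ CB ⟂ AD]
4. B_y = -1902/281  [A, D, B are collinear ∩ CB ⟂ AD]
   → B = (-770/281, -1902/281)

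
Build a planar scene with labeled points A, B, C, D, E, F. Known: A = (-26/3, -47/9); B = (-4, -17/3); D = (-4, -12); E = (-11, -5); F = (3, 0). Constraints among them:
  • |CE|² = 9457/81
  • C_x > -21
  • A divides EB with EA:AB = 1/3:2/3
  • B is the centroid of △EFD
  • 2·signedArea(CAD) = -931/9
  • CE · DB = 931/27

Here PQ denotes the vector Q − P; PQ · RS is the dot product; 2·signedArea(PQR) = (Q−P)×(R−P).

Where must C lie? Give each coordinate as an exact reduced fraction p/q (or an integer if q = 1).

C = (-61/3, -94/9)

1. C_x = -61/3  [CE · DB = 931/27 ∩ 2·signedArea(CAD) = -931/9]
2. C_y = -94/9  [CE · DB = 931/27 ∩ 2·signedArea(CAD) = -931/9]
   → C = (-61/3, -94/9)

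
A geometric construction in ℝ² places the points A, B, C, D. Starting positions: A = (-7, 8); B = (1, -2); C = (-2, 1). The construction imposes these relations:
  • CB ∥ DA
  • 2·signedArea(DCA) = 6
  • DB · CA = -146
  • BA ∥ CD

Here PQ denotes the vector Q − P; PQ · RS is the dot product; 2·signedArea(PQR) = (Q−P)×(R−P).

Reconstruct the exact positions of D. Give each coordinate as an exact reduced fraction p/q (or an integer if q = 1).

1. D_x = -10  [CB ∥ DA ∩ BA ∥ CD]
2. D_y = 11  [CB ∥ DA ∩ BA ∥ CD]
   → D = (-10, 11)

D = (-10, 11)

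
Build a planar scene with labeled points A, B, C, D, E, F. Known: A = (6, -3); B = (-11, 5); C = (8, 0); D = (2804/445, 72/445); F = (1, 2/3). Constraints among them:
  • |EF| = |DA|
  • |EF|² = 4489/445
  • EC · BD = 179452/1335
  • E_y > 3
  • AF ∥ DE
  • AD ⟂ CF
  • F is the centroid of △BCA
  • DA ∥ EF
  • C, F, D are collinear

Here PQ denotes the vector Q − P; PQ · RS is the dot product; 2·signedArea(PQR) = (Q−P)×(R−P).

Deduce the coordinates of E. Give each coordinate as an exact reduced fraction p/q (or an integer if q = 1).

1. E_x = 579/445  [DA ∥ EF ∩ AF ∥ DE]
2. E_y = 5111/1335  [DA ∥ EF ∩ AF ∥ DE]
   → E = (579/445, 5111/1335)

E = (579/445, 5111/1335)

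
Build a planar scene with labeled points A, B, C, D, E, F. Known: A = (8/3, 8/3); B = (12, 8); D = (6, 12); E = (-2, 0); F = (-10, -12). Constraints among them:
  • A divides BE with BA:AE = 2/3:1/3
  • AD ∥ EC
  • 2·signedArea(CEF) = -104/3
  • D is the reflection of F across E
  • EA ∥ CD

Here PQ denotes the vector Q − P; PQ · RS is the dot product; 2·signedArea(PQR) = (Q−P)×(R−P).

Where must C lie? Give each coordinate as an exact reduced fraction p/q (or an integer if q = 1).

C = (4/3, 28/3)

1. C_x = 4/3  [EA ∥ CD ∩ AD ∥ EC]
2. C_y = 28/3  [EA ∥ CD ∩ AD ∥ EC]
   → C = (4/3, 28/3)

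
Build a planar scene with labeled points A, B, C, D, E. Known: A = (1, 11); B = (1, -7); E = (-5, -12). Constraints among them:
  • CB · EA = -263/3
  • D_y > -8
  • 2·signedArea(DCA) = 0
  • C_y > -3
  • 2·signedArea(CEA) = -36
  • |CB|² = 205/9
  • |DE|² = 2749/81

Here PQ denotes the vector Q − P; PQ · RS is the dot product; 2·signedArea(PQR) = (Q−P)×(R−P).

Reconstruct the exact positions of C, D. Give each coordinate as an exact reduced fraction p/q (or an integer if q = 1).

C = (-1, -8/3)
D = (-5/3, -65/9)

1. C_x = -1  [2·signedArea(CEA) = -36 ∩ CB · EA = -263/3]
2. C_y = -8/3  [2·signedArea(CEA) = -36 ∩ CB · EA = -263/3]
   → C = (-1, -8/3)
3. D_x = -5/3  [line -41/3·x + 2·y + -25/3 = 0 ∩ |DE|² = 2749/81]
4. D_y = -65/9  [line -41/3·x + 2·y + -25/3 = 0 ∩ |DE|² = 2749/81]
   → D = (-5/3, -65/9)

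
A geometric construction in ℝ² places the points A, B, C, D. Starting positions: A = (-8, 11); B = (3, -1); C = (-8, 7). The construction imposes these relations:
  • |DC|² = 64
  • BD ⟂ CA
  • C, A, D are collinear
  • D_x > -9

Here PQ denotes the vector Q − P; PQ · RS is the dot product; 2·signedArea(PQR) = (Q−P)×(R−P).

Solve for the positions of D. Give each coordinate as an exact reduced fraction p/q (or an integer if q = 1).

1. D_x = -8  [C, A, D are collinear ∩ BD ⟂ CA]
2. D_y = -1  [C, A, D are collinear ∩ BD ⟂ CA]
   → D = (-8, -1)

D = (-8, -1)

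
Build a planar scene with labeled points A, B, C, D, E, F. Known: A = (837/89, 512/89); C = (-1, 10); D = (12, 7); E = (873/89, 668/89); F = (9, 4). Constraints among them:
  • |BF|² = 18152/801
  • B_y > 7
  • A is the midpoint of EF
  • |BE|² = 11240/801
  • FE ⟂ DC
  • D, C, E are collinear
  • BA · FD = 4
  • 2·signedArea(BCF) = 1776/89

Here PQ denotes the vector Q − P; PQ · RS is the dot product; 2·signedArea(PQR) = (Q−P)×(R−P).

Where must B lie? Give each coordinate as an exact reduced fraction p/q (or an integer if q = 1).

1. B_x = 1621/267  [2·signedArea(BCF) = 1776/89 ∩ BA · FD = 4]
2. B_y = 690/89  [2·signedArea(BCF) = 1776/89 ∩ BA · FD = 4]
   → B = (1621/267, 690/89)

B = (1621/267, 690/89)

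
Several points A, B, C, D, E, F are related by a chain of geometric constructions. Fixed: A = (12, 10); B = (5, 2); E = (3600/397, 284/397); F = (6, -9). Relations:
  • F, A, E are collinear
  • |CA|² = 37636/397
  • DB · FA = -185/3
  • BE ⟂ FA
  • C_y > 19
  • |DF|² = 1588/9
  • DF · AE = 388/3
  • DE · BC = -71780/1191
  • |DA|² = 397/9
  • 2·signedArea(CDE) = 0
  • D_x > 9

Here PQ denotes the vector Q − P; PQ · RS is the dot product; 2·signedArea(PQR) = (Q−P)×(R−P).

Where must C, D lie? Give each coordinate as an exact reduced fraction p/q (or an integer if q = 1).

C = (5928/397, 7656/397)
D = (10, 11/3)

1. D_x = 10  [line 1164/397·x + 3686/397·y + -75466/1191 = 0 ∩ |DA|² = 397/9]
2. D_y = 11/3  [line 1164/397·x + 3686/397·y + -75466/1191 = 0 ∩ |DA|² = 397/9]
   → D = (10, 11/3)
3. C_x = 5928/397  [2·signedArea(CDE) = 0 ∩ DE · BC = -71780/1191]
4. C_y = 7656/397  [2·signedArea(CDE) = 0 ∩ DE · BC = -71780/1191]
   → C = (5928/397, 7656/397)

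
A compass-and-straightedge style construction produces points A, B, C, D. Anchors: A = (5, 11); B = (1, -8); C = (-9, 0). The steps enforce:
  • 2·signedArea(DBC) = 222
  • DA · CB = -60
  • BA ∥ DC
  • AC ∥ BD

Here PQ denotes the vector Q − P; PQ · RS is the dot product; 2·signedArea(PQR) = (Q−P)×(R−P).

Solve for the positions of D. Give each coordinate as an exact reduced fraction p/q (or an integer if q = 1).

1. D_x = -13  [BA ∥ DC ∩ AC ∥ BD]
2. D_y = -19  [BA ∥ DC ∩ AC ∥ BD]
   → D = (-13, -19)

D = (-13, -19)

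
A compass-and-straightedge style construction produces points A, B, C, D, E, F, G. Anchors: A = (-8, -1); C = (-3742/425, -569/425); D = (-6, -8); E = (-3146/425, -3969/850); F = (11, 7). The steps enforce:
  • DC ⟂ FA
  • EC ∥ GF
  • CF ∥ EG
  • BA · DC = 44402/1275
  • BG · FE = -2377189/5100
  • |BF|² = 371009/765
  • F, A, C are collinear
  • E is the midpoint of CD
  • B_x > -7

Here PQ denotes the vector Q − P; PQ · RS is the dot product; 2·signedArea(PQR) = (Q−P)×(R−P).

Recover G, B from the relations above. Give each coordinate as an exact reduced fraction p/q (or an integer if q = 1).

1. G_x = 5271/425  [EC ∥ GF ∩ CF ∥ EG]
2. G_y = 3119/850  [EC ∥ GF ∩ CF ∥ EG]
   → G = (5271/425, 3119/850)
3. B_x = -8842/1275  [BA · DC = 44402/1275 ∩ BG · FE = -2377189/5100]
4. B_y = -7369/1275  [BA · DC = 44402/1275 ∩ BG · FE = -2377189/5100]
   → B = (-8842/1275, -7369/1275)

B = (-8842/1275, -7369/1275)
G = (5271/425, 3119/850)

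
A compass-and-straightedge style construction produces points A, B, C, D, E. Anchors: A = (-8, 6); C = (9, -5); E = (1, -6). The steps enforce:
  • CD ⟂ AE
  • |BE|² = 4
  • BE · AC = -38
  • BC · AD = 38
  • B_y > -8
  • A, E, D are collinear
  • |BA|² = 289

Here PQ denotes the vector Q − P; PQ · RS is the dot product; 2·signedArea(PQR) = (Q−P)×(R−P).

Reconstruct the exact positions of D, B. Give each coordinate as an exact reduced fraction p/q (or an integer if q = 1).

1. D_x = 17/5  [A, E, D are collinear ∩ CD ⟂ AE]
2. D_y = -46/5  [A, E, D are collinear ∩ CD ⟂ AE]
   → D = (17/5, -46/5)
3. B_x = 11/5  [BC · AD = 38 ∩ BE · AC = -38]
4. B_y = -38/5  [BC · AD = 38 ∩ BE · AC = -38]
   → B = (11/5, -38/5)

B = (11/5, -38/5)
D = (17/5, -46/5)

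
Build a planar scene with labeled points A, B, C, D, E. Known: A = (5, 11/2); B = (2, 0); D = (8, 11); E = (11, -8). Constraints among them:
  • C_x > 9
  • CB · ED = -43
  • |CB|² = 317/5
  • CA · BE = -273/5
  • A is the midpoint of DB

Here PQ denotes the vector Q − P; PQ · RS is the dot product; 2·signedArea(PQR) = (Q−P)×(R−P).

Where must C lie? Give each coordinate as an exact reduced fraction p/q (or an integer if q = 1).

1. C_x = 46/5  [CB · ED = -43 ∩ CA · BE = -273/5]
2. C_y = 17/5  [CB · ED = -43 ∩ CA · BE = -273/5]
   → C = (46/5, 17/5)

C = (46/5, 17/5)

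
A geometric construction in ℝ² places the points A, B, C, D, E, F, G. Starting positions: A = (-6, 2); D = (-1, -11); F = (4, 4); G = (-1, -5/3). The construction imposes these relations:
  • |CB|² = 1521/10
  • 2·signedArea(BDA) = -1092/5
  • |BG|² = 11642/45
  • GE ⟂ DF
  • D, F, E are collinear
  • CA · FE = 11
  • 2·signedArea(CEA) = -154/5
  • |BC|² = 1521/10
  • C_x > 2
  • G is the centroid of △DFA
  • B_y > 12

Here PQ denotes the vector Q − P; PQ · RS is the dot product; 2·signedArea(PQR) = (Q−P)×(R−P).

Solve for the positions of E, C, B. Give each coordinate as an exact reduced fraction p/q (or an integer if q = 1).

1. E_x = 9/5  [D, F, E are collinear ∩ GE ⟂ DF]
2. E_y = -13/5  [D, F, E are collinear ∩ GE ⟂ DF]
   → E = (9/5, -13/5)
3. C_x = 29/10  [2·signedArea(CEA) = -154/5 ∩ CA · FE = 11]
4. C_y = 7/10  [2·signedArea(CEA) = -154/5 ∩ CA · FE = 11]
   → C = (29/10, 7/10)
5. B_x = 34/5  [line -13·x + -5·y + 752/5 = 0 ∩ |CB|² = 1521/10]
6. B_y = 62/5  [line -13·x + -5·y + 752/5 = 0 ∩ |CB|² = 1521/10]
   → B = (34/5, 62/5)

B = (34/5, 62/5)
C = (29/10, 7/10)
E = (9/5, -13/5)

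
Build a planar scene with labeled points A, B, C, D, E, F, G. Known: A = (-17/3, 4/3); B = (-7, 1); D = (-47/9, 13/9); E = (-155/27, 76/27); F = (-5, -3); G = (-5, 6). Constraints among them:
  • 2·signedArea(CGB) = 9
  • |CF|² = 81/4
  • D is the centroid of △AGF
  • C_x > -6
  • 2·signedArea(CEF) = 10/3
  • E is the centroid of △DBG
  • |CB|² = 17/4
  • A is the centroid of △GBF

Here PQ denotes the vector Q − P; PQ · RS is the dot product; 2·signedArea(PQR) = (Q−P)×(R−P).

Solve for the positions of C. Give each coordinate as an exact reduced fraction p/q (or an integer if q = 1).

C = (-5, 3/2)

1. C_x = -5  [2·signedArea(CEF) = 10/3 ∩ 2·signedArea(CGB) = 9]
2. C_y = 3/2  [2·signedArea(CEF) = 10/3 ∩ 2·signedArea(CGB) = 9]
   → C = (-5, 3/2)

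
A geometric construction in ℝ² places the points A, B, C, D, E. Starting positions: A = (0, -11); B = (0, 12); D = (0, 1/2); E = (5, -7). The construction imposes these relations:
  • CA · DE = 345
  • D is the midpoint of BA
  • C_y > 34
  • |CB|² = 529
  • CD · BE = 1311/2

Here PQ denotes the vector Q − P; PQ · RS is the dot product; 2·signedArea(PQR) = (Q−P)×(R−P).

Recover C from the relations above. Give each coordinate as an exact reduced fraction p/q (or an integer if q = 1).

1. C_x = 0  [CA · DE = 345 ∩ CD · BE = 1311/2]
2. C_y = 35  [CA · DE = 345 ∩ CD · BE = 1311/2]
   → C = (0, 35)

C = (0, 35)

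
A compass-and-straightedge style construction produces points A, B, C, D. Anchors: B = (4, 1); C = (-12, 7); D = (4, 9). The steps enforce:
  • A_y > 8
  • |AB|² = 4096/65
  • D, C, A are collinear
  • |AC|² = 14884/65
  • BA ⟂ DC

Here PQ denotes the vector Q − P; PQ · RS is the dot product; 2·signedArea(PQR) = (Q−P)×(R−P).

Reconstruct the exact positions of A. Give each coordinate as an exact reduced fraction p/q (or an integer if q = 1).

1. A_x = 196/65  [D, C, A are collinear ∩ BA ⟂ DC]
2. A_y = 577/65  [D, C, A are collinear ∩ BA ⟂ DC]
   → A = (196/65, 577/65)

A = (196/65, 577/65)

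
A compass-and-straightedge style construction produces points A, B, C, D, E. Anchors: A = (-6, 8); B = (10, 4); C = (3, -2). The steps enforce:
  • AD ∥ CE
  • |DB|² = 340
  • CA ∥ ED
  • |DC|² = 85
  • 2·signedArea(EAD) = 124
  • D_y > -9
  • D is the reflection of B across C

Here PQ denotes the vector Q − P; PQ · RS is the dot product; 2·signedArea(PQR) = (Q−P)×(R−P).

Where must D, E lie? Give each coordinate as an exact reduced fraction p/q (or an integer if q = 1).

1. D_x = -4  [D is the reflection of B across C]
2. D_y = -8  [D is the reflection of B across C]
   → D = (-4, -8)
3. E_x = 5  [CA ∥ ED ∩ AD ∥ CE]
4. E_y = -18  [CA ∥ ED ∩ AD ∥ CE]
   → E = (5, -18)

D = (-4, -8)
E = (5, -18)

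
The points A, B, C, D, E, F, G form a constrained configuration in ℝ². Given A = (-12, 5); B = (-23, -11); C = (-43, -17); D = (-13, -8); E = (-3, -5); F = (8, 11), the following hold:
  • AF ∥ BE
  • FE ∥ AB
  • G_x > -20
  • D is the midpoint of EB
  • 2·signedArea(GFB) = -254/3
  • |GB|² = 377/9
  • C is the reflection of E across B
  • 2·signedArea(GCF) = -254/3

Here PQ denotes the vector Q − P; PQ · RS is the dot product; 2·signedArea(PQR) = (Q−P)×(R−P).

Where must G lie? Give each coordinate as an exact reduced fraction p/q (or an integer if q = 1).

1. G_x = -58/3  [2·signedArea(GFB) = -254/3 ∩ 2·signedArea(GCF) = -254/3]
2. G_y = -17/3  [2·signedArea(GFB) = -254/3 ∩ 2·signedArea(GCF) = -254/3]
   → G = (-58/3, -17/3)

G = (-58/3, -17/3)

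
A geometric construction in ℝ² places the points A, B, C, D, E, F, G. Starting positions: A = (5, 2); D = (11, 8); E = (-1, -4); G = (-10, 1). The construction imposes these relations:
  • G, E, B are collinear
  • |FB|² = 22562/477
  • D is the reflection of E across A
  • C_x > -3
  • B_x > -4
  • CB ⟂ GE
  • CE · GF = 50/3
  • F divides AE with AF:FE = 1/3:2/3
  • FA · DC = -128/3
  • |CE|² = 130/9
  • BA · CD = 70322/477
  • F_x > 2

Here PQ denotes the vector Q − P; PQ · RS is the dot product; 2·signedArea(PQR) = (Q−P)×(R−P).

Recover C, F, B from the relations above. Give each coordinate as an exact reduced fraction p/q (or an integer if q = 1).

1. F_x = 3  [F divides AE with AF:FE = 1/3:2/3]
2. F_y = 0  [F divides AE with AF:FE = 1/3:2/3]
   → F = (3, 0)
3. C_x = -2  [CE · GF = 50/3 ∩ FA · DC = -128/3]
4. C_y = -1/3  [CE · GF = 50/3 ∩ FA · DC = -128/3]
   → C = (-2, -1/3)
5. B_x = -176/53  [G, E, B are collinear ∩ CB ⟂ GE]
6. B_y = -431/159  [G, E, B are collinear ∩ CB ⟂ GE]
   → B = (-176/53, -431/159)

B = (-176/53, -431/159)
C = (-2, -1/3)
F = (3, 0)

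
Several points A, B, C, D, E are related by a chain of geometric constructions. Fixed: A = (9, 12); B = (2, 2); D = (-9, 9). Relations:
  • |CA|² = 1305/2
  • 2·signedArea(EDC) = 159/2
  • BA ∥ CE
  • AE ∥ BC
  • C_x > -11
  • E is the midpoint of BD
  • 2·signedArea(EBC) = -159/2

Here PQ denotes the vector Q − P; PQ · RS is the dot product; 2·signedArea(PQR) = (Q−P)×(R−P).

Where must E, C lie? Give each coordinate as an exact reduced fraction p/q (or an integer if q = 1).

C = (-21/2, -9/2)
E = (-7/2, 11/2)

1. E_x = -7/2  [E is the midpoint of BD]
2. E_y = 11/2  [E is the midpoint of BD]
   → E = (-7/2, 11/2)
3. C_x = -21/2  [BA ∥ CE ∩ AE ∥ BC]
4. C_y = -9/2  [BA ∥ CE ∩ AE ∥ BC]
   → C = (-21/2, -9/2)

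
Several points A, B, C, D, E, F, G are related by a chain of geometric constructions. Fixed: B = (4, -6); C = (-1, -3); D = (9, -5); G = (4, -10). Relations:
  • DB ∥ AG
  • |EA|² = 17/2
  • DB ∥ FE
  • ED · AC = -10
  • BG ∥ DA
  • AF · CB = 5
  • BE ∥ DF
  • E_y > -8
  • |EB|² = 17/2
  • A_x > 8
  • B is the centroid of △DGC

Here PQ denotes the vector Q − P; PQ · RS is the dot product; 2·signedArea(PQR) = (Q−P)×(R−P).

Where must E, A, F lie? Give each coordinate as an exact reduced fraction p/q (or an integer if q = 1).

1. A_x = 9  [DB ∥ AG ∩ BG ∥ DA]
2. A_y = -9  [DB ∥ AG ∩ BG ∥ DA]
   → A = (9, -9)
3. E_x = 13/2  [line 10·x + -6·y + -110 = 0 ∩ |EB|² = 17/2]
4. E_y = -15/2  [line 10·x + -6·y + -110 = 0 ∩ |EB|² = 17/2]
   → E = (13/2, -15/2)
5. F_x = 23/2  [DB ∥ FE ∩ BE ∥ DF]
6. F_y = -13/2  [DB ∥ FE ∩ BE ∥ DF]
   → F = (23/2, -13/2)

A = (9, -9)
E = (13/2, -15/2)
F = (23/2, -13/2)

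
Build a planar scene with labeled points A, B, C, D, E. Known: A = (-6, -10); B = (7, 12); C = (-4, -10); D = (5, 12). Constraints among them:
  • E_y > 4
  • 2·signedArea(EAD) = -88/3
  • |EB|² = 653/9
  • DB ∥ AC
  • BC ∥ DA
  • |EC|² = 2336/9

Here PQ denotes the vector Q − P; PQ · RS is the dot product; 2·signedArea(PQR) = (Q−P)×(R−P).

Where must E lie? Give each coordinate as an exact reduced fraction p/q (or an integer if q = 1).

1. E_x = 8/3  [line -22·x + 11·y + 22/3 = 0 ∩ |EC|² = 2336/9]
2. E_y = 14/3  [line -22·x + 11·y + 22/3 = 0 ∩ |EC|² = 2336/9]
   → E = (8/3, 14/3)

E = (8/3, 14/3)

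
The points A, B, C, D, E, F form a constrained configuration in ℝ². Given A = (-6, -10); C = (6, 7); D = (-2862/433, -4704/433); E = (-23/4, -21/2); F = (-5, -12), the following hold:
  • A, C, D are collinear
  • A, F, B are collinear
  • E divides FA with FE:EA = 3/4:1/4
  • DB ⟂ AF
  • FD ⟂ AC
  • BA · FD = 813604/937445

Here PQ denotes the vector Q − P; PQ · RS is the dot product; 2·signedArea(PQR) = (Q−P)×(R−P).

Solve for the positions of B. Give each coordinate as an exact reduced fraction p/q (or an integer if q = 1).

B = (-12506/2165, -22618/2165)

1. B_x = -12506/2165  [A, F, B are collinear ∩ DB ⟂ AF]
2. B_y = -22618/2165  [A, F, B are collinear ∩ DB ⟂ AF]
   → B = (-12506/2165, -22618/2165)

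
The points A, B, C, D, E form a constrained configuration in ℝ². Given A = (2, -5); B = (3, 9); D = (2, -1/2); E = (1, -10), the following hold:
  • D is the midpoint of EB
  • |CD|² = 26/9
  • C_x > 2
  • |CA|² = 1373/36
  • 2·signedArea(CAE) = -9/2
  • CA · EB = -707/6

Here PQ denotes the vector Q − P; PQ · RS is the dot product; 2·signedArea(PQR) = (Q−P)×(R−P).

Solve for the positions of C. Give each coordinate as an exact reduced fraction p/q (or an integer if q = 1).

1. C_x = 7/3  [2·signedArea(CAE) = -9/2 ∩ CA · EB = -707/6]
2. C_y = 7/6  [2·signedArea(CAE) = -9/2 ∩ CA · EB = -707/6]
   → C = (7/3, 7/6)

C = (7/3, 7/6)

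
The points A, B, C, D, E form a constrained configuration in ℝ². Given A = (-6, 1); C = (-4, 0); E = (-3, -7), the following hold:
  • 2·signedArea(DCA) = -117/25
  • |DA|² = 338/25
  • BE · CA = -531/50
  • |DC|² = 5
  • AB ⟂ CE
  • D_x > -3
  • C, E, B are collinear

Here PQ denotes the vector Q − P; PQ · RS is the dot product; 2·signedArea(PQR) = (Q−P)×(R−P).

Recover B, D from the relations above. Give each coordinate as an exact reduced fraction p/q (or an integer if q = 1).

1. B_x = -209/50  [C, E, B are collinear ∩ AB ⟂ CE]
2. B_y = 63/50  [C, E, B are collinear ∩ AB ⟂ CE]
   → B = (-209/50, 63/50)
3. D_x = -59/25  [line -1·x + -2·y + 17/25 = 0 ∩ |DA|² = 338/25]
4. D_y = 38/25  [line -1·x + -2·y + 17/25 = 0 ∩ |DA|² = 338/25]
   → D = (-59/25, 38/25)

B = (-209/50, 63/50)
D = (-59/25, 38/25)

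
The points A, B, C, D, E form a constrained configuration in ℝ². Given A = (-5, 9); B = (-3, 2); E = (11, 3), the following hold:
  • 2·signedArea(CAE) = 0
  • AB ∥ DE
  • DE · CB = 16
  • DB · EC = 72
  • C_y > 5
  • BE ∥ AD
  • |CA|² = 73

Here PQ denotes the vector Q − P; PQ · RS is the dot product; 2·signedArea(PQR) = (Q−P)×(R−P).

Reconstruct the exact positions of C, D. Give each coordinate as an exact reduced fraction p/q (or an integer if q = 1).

C = (3, 6)
D = (9, 10)

1. D_x = 9  [AB ∥ DE ∩ BE ∥ AD]
2. D_y = 10  [AB ∥ DE ∩ BE ∥ AD]
   → D = (9, 10)
3. C_x = 3  [2·signedArea(CAE) = 0 ∩ DB · EC = 72]
4. C_y = 6  [2·signedArea(CAE) = 0 ∩ DB · EC = 72]
   → C = (3, 6)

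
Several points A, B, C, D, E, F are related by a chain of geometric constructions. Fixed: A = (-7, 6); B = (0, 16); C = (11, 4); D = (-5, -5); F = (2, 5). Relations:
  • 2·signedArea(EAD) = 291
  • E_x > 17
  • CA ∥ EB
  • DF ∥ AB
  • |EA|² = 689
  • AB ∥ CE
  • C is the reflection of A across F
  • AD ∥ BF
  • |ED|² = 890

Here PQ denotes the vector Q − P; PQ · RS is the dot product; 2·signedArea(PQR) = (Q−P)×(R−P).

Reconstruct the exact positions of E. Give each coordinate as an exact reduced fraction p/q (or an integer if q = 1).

1. E_x = 18  [CA ∥ EB ∩ AB ∥ CE]
2. E_y = 14  [CA ∥ EB ∩ AB ∥ CE]
   → E = (18, 14)

E = (18, 14)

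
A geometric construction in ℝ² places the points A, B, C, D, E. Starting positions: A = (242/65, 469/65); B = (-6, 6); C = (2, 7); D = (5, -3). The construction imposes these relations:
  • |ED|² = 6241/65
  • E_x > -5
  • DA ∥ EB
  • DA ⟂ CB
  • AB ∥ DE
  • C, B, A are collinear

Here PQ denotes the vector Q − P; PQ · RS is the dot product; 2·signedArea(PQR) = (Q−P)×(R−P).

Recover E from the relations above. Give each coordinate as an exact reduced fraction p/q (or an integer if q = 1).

E = (-307/65, -274/65)

1. E_x = -307/65  [DA ∥ EB ∩ AB ∥ DE]
2. E_y = -274/65  [DA ∥ EB ∩ AB ∥ DE]
   → E = (-307/65, -274/65)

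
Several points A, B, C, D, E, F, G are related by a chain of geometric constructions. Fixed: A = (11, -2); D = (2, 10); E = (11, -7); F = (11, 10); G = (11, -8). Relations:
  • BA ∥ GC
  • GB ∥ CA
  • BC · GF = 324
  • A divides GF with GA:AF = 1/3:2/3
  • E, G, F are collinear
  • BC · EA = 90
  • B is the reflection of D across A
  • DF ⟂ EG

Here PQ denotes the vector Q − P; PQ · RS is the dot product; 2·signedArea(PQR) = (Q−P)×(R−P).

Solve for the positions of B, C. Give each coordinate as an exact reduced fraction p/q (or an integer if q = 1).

1. B_x = 20  [B is the reflection of D across A]
2. B_y = -14  [B is the reflection of D across A]
   → B = (20, -14)
3. C_x = 2  [GB ∥ CA ∩ BA ∥ GC]
4. C_y = 4  [GB ∥ CA ∩ BA ∥ GC]
   → C = (2, 4)

B = (20, -14)
C = (2, 4)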